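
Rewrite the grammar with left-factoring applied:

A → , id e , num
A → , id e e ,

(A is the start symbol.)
Left-factoring transforms A → αβ₁ | αβ₂ into A → αA' and A' → β₁ | β₂
(α is the longest common prefix among the alternatives). Repeat until
no nonterminal has two alternatives with a common prefix.

Round 1: A has alternatives sharing prefix ', id e'. Introduce A': A → , id e A'
  Add: A' → , num
  Add: A' → e ,

No remaining common prefixes — done.

Resulting grammar:
A → , id e A'
A' → , num
A' → e ,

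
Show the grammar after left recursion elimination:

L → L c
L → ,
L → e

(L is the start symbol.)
L is directly left-recursive. The standard transformation for
  A → A α₁ | ... | A α_m | β₁ | ... | β_n
is
  A  → β₁ A' | ... | β_n A'
  A' → α₁ A' | ... | α_m A' | ε

L → , becomes L → , L'
L → e becomes L → e L'
L → L c becomes L' → c L'
Add L' → ε

Resulting grammar:
L → , L'
L → e L'
L' → c L'
L' → ε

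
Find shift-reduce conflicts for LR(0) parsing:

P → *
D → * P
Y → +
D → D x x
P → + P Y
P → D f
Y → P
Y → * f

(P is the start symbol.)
Augment with P' → P and build the canonical LR(0) collection (I0 = CLOSURE({[P' → . P]}), then GOTO on every symbol after a dot until no new states appear). It has 15 states:
  I0: { [D → . * P], [D → . D x x], [P → . *], [P → . + P Y], [P → . D f], [P' → . P] }  — shift
  I1: { [D → * . P], [D → . * P], [D → . D x x], [P → * .], [P → . *], [P → . + P Y], [P → . D f] }  — shift, reduce
  I2: { [D → . * P], [D → . D x x], [P → + . P Y], [P → . *], [P → . + P Y], [P → . D f] }  — shift
  I3: { [D → D . x x], [P → D . f] }  — shift
  I4: { [P' → P .] }  — accept
  I5: { [P → D f .] }  — reduce
  I6: { [D → D x . x] }  — shift
  I7: { [D → D x x .] }  — reduce
  I8: { [D → . * P], [D → . D x x], [P → + P . Y], [P → . *], [P → . + P Y], [P → . D f], [Y → . * f], [Y → . +], [Y → . P] }  — shift
  I9: { [D → * . P], [D → . * P], [D → . D x x], [P → * .], [P → . *], [P → . + P Y], [P → . D f], [Y → * . f] }  — shift, reduce
  I10: { [D → . * P], [D → . D x x], [P → + . P Y], [P → . *], [P → . + P Y], [P → . D f], [Y → + .] }  — shift, reduce
  I11: { [Y → P .] }  — reduce
  I12: { [P → + P Y .] }  — reduce
  I13: { [D → * P .] }  — reduce
  I14: { [Y → * f .] }  — reduce

I1 contains reduce item [P → * .] and shift items [D → . * P], [P → . *], [P → . + P Y] — shift-reduce conflict.
I9 contains reduce item [P → * .] and shift items [D → . * P], [P → . *], [P → . + P Y], [Y → * . f] — shift-reduce conflict.
I10 contains reduce item [Y → + .] and shift items [D → . * P], [P → . *], [P → . + P Y] — shift-reduce conflict.

Answer: Yes — I1: [P → * .] vs [D → . * P]; I9: [P → * .] vs [D → . * P]; I10: [Y → + .] vs [D → . * P]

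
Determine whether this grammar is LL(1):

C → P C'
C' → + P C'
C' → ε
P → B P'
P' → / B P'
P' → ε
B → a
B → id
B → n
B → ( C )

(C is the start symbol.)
A grammar is LL(1) if for each non-terminal N with multiple productions, the predict sets of those productions are pairwise disjoint, where PREDICT(N → α) = (FIRST(α) \ {ε}) ∪ (FOLLOW(N) if α ⇒* ε).

Relevant sets:
  FOLLOW(C') = { $, ')' }
  FOLLOW(P') = { $, ')', '+' }

For C':
  PREDICT(C' → '+' P C') = { '+' }
  PREDICT(C' → ε) = { $, ')' }
For P':
  PREDICT(P' → '/' B P') = { '/' }
  PREDICT(P' → ε) = { $, ')', '+' }
For B:
  PREDICT(B → a) = { 'a' }
  PREDICT(B → id) = { 'id' }
  PREDICT(B → n) = { 'n' }
  PREDICT(B → '(' C ')') = { '(' }
C, P have a single production, so nothing to check there.

All predict sets are disjoint. The grammar IS LL(1).

Answer: Yes, the grammar is LL(1).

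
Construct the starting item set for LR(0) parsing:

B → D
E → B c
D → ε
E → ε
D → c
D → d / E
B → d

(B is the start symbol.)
First, augment the grammar with B' → B
I₀ = CLOSURE({ [B' → . B] }):
  [B' → . B] has the dot before B: add [B → . D], [B → . d]
  [B → . D] has the dot before D: add [D → .], [D → . c], [D → . d / E]
No further items can be added.

I₀ = { [B → . D], [B → . d], [B' → . B], [D → . c], [D → . d / E], [D → .] }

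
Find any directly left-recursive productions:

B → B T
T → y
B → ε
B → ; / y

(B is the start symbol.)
Direct left recursion occurs when N → N α for some non-terminal N (the right-hand side begins with the left-hand side itself).

B → B T: LEFT RECURSIVE (starts with B)
T → y: starts with y
B → ε: starts with ε
B → ; / y: starts with ';'

The grammar has direct left recursion on: B.

Answer: Yes, B is left-recursive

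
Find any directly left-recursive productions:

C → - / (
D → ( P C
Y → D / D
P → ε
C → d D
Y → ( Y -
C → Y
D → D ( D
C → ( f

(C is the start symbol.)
Yes, D is left-recursive

C → - / (: starts with '-'
D → ( P C: starts with '('
Y → D / D: starts with D
P → ε: starts with ε
C → d D: starts with d
Y → ( Y -: starts with '('
C → Y: starts with Y
D → D ( D: LEFT RECURSIVE (starts with D)
C → ( f: starts with '('

The grammar has direct left recursion on: D.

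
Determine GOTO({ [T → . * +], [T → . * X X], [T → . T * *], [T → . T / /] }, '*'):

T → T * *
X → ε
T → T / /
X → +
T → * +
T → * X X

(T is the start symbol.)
{ [T → * . +], [T → * . X X], [X → . +], [X → .] }

GOTO(I, '*') = CLOSURE({ [A → αX.β] : [A → α.Xβ] ∈ I, X = '*' })

Items with dot before '*', with the dot advanced:
  [T → . * +] → [T → * . +]
  [T → . * X X] → [T → * . X X]
Closure of the advanced items:
  [T → * . X X] has the dot before X: add [X → .], [X → . +]

GOTO = { [T → * . +], [T → * . X X], [X → . +], [X → .] }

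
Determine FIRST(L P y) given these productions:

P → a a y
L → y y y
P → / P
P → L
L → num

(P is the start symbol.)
{ 'num', 'y' }

FIRST sets of the non-terminals involved (from the grammar, by fixed-point iteration):
  FIRST(L) = { 'num', 'y' }

To compute FIRST(L P y), process the symbols left to right:
Symbol L is a non-terminal. Add FIRST(L) \ {ε} = { 'num', 'y' }
L is not nullable (ε ∉ FIRST(L)), so stop here.
FIRST(L P y) = { 'num', 'y' }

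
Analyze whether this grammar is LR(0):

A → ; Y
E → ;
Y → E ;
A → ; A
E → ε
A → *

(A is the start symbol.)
A grammar is LR(0) if no state in the canonical LR(0) collection has:
  - both a shift item (dot before a terminal) and a complete item (shift-reduce conflict), or
  - two or more complete items (reduce-reduce conflict; the accept item [A' → A .] counts as a complete item here).

Augment with A' → A and build the canonical LR(0) collection (I0 = CLOSURE({[A' → . A]}), then GOTO on every symbol after a dot until no new states appear). It has 9 states:
  I0: { [A → . *], [A → . ; A], [A → . ; Y], [A' → . A] }  — shift
  I1: { [A → * .] }  — reduce
  I2: { [A → . *], [A → . ; A], [A → . ; Y], [A → ; . A], [A → ; . Y], [E → . ;], [E → .], [Y → . E ;] }  — shift, reduce
  I3: { [A' → A .] }  — accept
  I4: { [A → . *], [A → . ; A], [A → . ; Y], [A → ; . A], [A → ; . Y], [E → . ;], [E → .], [E → ; .], [Y → . E ;] }  — shift, 2 reduces
  I5: { [A → ; A .] }  — reduce
  I6: { [Y → E . ;] }  — shift
  I7: { [A → ; Y .] }  — reduce
  I8: { [Y → E ; .] }  — reduce

Conflict in state I2:
  Shift-reduce conflict between [E → .] and [A → . *]
So the grammar is NOT LR(0).

Answer: No. Shift-reduce conflict between [E → .] and [A → . *]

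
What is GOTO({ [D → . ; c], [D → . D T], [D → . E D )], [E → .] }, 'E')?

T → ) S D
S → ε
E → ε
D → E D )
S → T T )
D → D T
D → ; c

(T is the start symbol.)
{ [D → . ; c], [D → . D T], [D → . E D )], [D → E . D )], [E → .] }

GOTO(I, 'E') = CLOSURE({ [A → αX.β] : [A → α.Xβ] ∈ I, X = 'E' })

Items with dot before 'E', with the dot advanced:
  [D → . E D )] → [D → E . D )]
Closure of the advanced items:
  [D → E . D )] has the dot before D: add [D → . E D )], [D → . D T], [D → . ; c]
  [D → . E D )] has the dot before E: add [E → .]

GOTO = { [D → . ; c], [D → . D T], [D → . E D )], [D → E . D )], [E → .] }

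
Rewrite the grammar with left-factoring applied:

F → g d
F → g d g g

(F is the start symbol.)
Left-factoring transforms A → αβ₁ | αβ₂ into A → αA' and A' → β₁ | β₂
(α is the longest common prefix among the alternatives). Repeat until
no nonterminal has two alternatives with a common prefix.

Round 1: F has alternatives sharing prefix 'g d'. Introduce F': F → g d F'
  Add: F' → ε
  Add: F' → g g

No remaining common prefixes — done.

Resulting grammar:
F → g d F'
F' → ε
F' → g g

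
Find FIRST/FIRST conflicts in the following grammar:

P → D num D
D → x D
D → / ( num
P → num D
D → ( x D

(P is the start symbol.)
A FIRST/FIRST conflict occurs when two productions N → α and N → β for the same non-terminal have FIRST(α) ∩ FIRST(β) ≠ ∅ (with ε ∈ FIRST of a nullable right-hand side, so two nullable alternatives also conflict).

FIRST sets of the non-terminals at (or reachable through a nullable prefix from) the front of some alternative:
  FIRST(D) = { '(', '/', 'x' }

Productions for P:
  P → D num D: FIRST = { '(', '/', 'x' }
  P → num D: FIRST = { 'num' }
Productions for D:
  D → x D: FIRST = { 'x' }
  D → / ( num: FIRST = { '/' }
  D → ( x D: FIRST = { '(' }

All alternatives of each non-terminal have pairwise disjoint FIRST sets.

Answer: No FIRST/FIRST conflicts.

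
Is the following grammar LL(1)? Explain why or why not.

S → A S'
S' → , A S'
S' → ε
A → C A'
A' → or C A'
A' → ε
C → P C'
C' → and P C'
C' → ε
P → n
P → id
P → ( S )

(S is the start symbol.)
A grammar is LL(1) if for each non-terminal N with multiple productions, the predict sets of those productions are pairwise disjoint, where PREDICT(N → α) = (FIRST(α) \ {ε}) ∪ (FOLLOW(N) if α ⇒* ε).

Relevant sets:
  FOLLOW(S') = { $, ')' }
  FOLLOW(A') = { $, ')', ',' }
  FOLLOW(C') = { $, ')', ',', 'or' }

For S':
  PREDICT(S' → ',' A S') = { ',' }
  PREDICT(S' → ε) = { $, ')' }
For A':
  PREDICT(A' → or C A') = { 'or' }
  PREDICT(A' → ε) = { $, ')', ',' }
For C':
  PREDICT(C' → and P C') = { 'and' }
  PREDICT(C' → ε) = { $, ')', ',', 'or' }
For P:
  PREDICT(P → n) = { 'n' }
  PREDICT(P → id) = { 'id' }
  PREDICT(P → '(' S ')') = { '(' }
S, A, C have a single production, so nothing to check there.

All predict sets are disjoint. The grammar IS LL(1).

Answer: Yes, the grammar is LL(1).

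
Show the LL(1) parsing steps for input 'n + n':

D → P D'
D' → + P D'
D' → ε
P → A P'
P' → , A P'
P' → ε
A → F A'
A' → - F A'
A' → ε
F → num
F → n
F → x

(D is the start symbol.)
LL(1) parsing maintains a stack (initially the start symbol over $) and the input. At each step: if the stack top is a terminal, match it against the current input token; if it is a non-terminal N, replace it with the RHS of M[N, lookahead] (the unique production whose predict set contains the lookahead).

Stack is shown with the top on the left.

Stack         Input    Action
-----------------------------
D $           n + n $  output D → P D'
P D' $        n + n $  output P → A P'
A P' D' $     n + n $  output A → F A'
F A' P' D' $  n + n $  output F → n
n A' P' D' $  n + n $  match 'n'
A' P' D' $    + n $    output A' → ε
P' D' $       + n $    output P' → ε
D' $          + n $    output D' → + P D'
+ P D' $      + n $    match '+'
P D' $        n $      output P → A P'
A P' D' $     n $      output A → F A'
F A' P' D' $  n $      output F → n
n A' P' D' $  n $      match 'n'
A' P' D' $    $        output A' → ε
P' D' $       $        output P' → ε
D' $          $        output D' → ε
$             $        accept

The string is accepted.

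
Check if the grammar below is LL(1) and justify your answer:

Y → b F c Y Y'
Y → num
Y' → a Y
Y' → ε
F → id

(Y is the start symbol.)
No. Predict set conflict for Y': { 'a' }

A grammar is LL(1) if for each non-terminal N with multiple productions, the predict sets of those productions are pairwise disjoint, where PREDICT(N → α) = (FIRST(α) \ {ε}) ∪ (FOLLOW(N) if α ⇒* ε).

Relevant sets:
  FOLLOW(Y') = { $, 'a' }

For Y:
  PREDICT(Y → b F c Y Y') = { 'b' }
  PREDICT(Y → num) = { 'num' }
For Y':
  PREDICT(Y' → a Y) = { 'a' }
  PREDICT(Y' → ε) = { $, 'a' }
F has a single production, so nothing to check there.

Conflict found: Predict set conflict for Y': { 'a' }
The grammar is NOT LL(1).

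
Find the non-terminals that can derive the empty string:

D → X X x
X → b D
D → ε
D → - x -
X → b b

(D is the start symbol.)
{ 'D' }

ε-productions: D → ε
So D is immediately nullable.
No further non-terminal can be added: every production for the remaining non-terminals contains a terminal or a non-nullable non-terminal.
Nullable = { 'D' }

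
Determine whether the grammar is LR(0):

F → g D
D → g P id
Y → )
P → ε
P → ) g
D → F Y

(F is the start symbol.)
No. Shift-reduce conflict between [P → .] and [D → . g P id]

A grammar is LR(0) if no state in the canonical LR(0) collection has:
  - both a shift item (dot before a terminal) and a complete item (shift-reduce conflict), or
  - two or more complete items (reduce-reduce conflict; the accept item [F' → F .] counts as a complete item here).

Augment with F' → F and build the canonical LR(0) collection (I0 = CLOSURE({[F' → . F]}), then GOTO on every symbol after a dot until no new states appear). It has 12 states:
  I0: { [F → . g D], [F' → . F] }  — shift
  I1: { [F' → F .] }  — accept
  I2: { [D → . F Y], [D → . g P id], [F → . g D], [F → g . D] }  — shift
  I3: { [F → g D .] }  — reduce
  I4: { [D → F . Y], [Y → . )] }  — shift
  I5: { [D → . F Y], [D → . g P id], [D → g . P id], [F → . g D], [F → g . D], [P → . ) g], [P → .] }  — shift, reduce
  I6: { [P → ) . g] }  — shift
  I7: { [D → g P . id] }  — shift
  I8: { [D → g P id .] }  — reduce
  I9: { [P → ) g .] }  — reduce
  I10: { [Y → ) .] }  — reduce
  I11: { [D → F Y .] }  — reduce

Conflict in state I5:
  Shift-reduce conflict between [P → .] and [D → . g P id]
So the grammar is NOT LR(0).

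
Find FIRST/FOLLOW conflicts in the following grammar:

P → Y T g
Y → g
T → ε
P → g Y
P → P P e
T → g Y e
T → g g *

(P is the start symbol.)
A FIRST/FOLLOW conflict occurs when a non-terminal N has a nullable alternative N → β (β ⇒* ε) and another alternative N → α with FIRST(α) ∩ FOLLOW(N) ≠ ∅: on such a lookahead the parser cannot decide between expanding α and letting N vanish via β.

Nullable non-terminals: T.

T: nullable alternative(s) T → ε; FOLLOW(T) = { 'g' }
  T → ε: FIRST \ {ε} = { } — this is the only nullable alternative, skip
  T → g Y e: FIRST \ {ε} = { 'g' } — overlaps FOLLOW(T) on { 'g' }: CONFLICT
  T → g g *: FIRST \ {ε} = { 'g' } — overlaps FOLLOW(T) on { 'g' }: CONFLICT

P, Y have no nullable alternative, so no FIRST/FOLLOW check is needed there.

So the grammar has 2 FIRST/FOLLOW conflicts (marked CONFLICT above).

Answer: Yes. T → g Y e with FOLLOW(T) on { 'g' }; T → g g '*' with FOLLOW(T) on { 'g' }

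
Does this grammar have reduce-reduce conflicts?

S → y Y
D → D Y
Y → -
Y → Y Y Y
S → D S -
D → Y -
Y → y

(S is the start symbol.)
Yes — I10: [D → Y - .] vs [Y → - .]

Augment with S' → S and build the canonical LR(0) collection (I0 = CLOSURE({[S' → . S]}), then GOTO on every symbol after a dot until no new states appear). It has 14 states:
  I0: { [D → . D Y], [D → . Y -], [S → . D S -], [S → . y Y], [S' → . S], [Y → . -], [Y → . Y Y Y], [Y → . y] }  — shift
  I1: { [Y → - .] }  — reduce
  I2: { [D → . D Y], [D → . Y -], [D → D . Y], [S → . D S -], [S → . y Y], [S → D . S -], [Y → . -], [Y → . Y Y Y], [Y → . y] }  — shift
  I3: { [S' → S .] }  — accept
  I4: { [D → Y . -], [Y → . -], [Y → . Y Y Y], [Y → . y], [Y → Y . Y Y] }  — shift
  I5: { [S → y . Y], [Y → . -], [Y → . Y Y Y], [Y → . y], [Y → y .] }  — shift, reduce
  I6: { [S → y Y .], [Y → . -], [Y → . Y Y Y], [Y → . y], [Y → Y . Y Y] }  — shift, reduce
  I7: { [Y → y .] }  — reduce
  I8: { [Y → . -], [Y → . Y Y Y], [Y → . y], [Y → Y . Y Y], [Y → Y Y . Y] }  — shift
  I9: { [Y → . -], [Y → . Y Y Y], [Y → . y], [Y → Y . Y Y], [Y → Y Y . Y], [Y → Y Y Y .] }  — shift, reduce
  I10: { [D → Y - .], [Y → - .] }  — 2 reduces
  I11: { [S → D S . -] }  — shift
  I12: { [D → D Y .], [D → Y . -], [Y → . -], [Y → . Y Y Y], [Y → . y], [Y → Y . Y Y] }  — shift, reduce
  I13: { [S → D S - .] }  — reduce

I10 contains complete items [D → Y - .], [Y → - .] — reduce-reduce conflict.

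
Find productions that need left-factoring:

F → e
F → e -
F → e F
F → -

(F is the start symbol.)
Yes, F has productions with common prefix 'e'

Left-factoring is needed when two productions for the same non-terminal
share a common prefix on the right-hand side.

Productions for F:
  F → e
  F → e -
  F → e F
  F → -

Found common prefix 'e' in productions for F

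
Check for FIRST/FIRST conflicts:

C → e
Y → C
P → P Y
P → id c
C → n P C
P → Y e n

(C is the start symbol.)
Yes. P → P Y / P → id c on { 'id' }; P → P Y / P → Y e n on { 'e', 'n' }

FIRST sets of the non-terminals at (or reachable through a nullable prefix from) the front of some alternative:
  FIRST(P) = { 'e', 'id', 'n' }
  FIRST(Y) = { 'e', 'n' }

Productions for C:
  C → e: FIRST = { 'e' }
  C → n P C: FIRST = { 'n' }
Productions for P:
  P → P Y: FIRST = { 'e', 'id', 'n' }
  P → id c: FIRST = { 'id' }
  P → Y e n: FIRST = { 'e', 'n' }
Y has only one production, so no FIRST/FIRST conflict is possible there.

Conflict for P: P → P Y and P → id c
  Overlap: { 'id' }
Conflict for P: P → P Y and P → Y e n
  Overlap: { 'e', 'n' }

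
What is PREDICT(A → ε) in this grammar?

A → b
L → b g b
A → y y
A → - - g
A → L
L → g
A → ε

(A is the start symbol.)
{ $ }

PREDICT(A → ε) = (FIRST(RHS) \ {ε}) ∪ (FOLLOW(A) if ε ∈ FIRST(RHS), i.e. RHS ⇒* ε)
The right-hand side is ε (FIRST(ε) = { ε }), so the predict set is FOLLOW(A) = { $ }
PREDICT(A → ε) = { $ }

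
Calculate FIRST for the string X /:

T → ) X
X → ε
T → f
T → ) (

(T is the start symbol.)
{ '/' }

FIRST sets of the non-terminals involved (from the grammar, by fixed-point iteration):
  FIRST(X) = { ε }

To compute FIRST(X /), process the symbols left to right:
Symbol X is a non-terminal. Add FIRST(X) \ {ε} = { }
X is nullable (ε ∈ FIRST(X)), continue to the next symbol.
Symbol / is a terminal. Add '/' and stop.
FIRST(X /) = { '/' }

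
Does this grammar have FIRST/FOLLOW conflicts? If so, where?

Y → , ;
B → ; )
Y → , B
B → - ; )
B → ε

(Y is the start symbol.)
No FIRST/FOLLOW conflicts.

Nullable non-terminals: B.

B: nullable alternative(s) B → ε; FOLLOW(B) = { $ }
  B → ; ): FIRST \ {ε} = { ';' } — disjoint from FOLLOW(B)
  B → - ; ): FIRST \ {ε} = { '-' } — disjoint from FOLLOW(B)
  B → ε: FIRST \ {ε} = { } — this is the only nullable alternative, skip

Y has no nullable alternative, so no FIRST/FOLLOW check is needed there.

No FIRST/FOLLOW conflicts found.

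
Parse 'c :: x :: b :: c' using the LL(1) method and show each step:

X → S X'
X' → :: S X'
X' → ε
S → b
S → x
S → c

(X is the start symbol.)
LL(1) parsing maintains a stack (initially the start symbol over $) and the input. At each step: if the stack top is a terminal, match it against the current input token; if it is a non-terminal N, replace it with the RHS of M[N, lookahead] (the unique production whose predict set contains the lookahead).

Stack is shown with the top on the left.

Stack      Input               Action
-------------------------------------
X $        c :: x :: b :: c $  output X → S X'
S X' $     c :: x :: b :: c $  output S → c
c X' $     c :: x :: b :: c $  match 'c'
X' $       :: x :: b :: c $    output X' → :: S X'
:: S X' $  :: x :: b :: c $    match '::'
S X' $     x :: b :: c $       output S → x
x X' $     x :: b :: c $       match 'x'
X' $       :: b :: c $         output X' → :: S X'
:: S X' $  :: b :: c $         match '::'
S X' $     b :: c $            output S → b
b X' $     b :: c $            match 'b'
X' $       :: c $              output X' → :: S X'
:: S X' $  :: c $              match '::'
S X' $     c $                 output S → c
c X' $     c $                 match 'c'
X' $       $                   output X' → ε
$          $                   accept

The string is accepted.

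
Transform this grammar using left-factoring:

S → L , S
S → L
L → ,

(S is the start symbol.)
Left-factoring transforms A → αβ₁ | αβ₂ into A → αA' and A' → β₁ | β₂
(α is the longest common prefix among the alternatives). Repeat until
no nonterminal has two alternatives with a common prefix.

Round 1: S has alternatives sharing prefix 'L'. Introduce S': S → L S'
  Add: S' → , S
  Add: S' → ε

No remaining common prefixes — done.

Resulting grammar:
S → L S'
S' → , S
S' → ε
L → ,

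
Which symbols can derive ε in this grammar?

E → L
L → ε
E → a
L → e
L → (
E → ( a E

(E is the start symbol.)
{ 'E', 'L' }

A non-terminal is nullable if it can derive ε (the empty string): either it has an ε-production, or it has a production whose right-hand side consists entirely of nullable non-terminals.

ε-productions: L → ε
So L is immediately nullable.
E → L: every symbol on the right is nullable, so E is nullable too.
Every non-terminal is now nullable.
Nullable = { 'E', 'L' }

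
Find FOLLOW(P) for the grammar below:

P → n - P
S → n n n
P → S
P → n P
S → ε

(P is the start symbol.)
P is the start symbol, so $ ∈ FOLLOW(P).
In P → n - P: P is at the end; this adds FOLLOW(P) to itself — nothing new
In P → n P: P is at the end; this adds FOLLOW(P) to itself — nothing new

Taking the union: FOLLOW(P) = { $ }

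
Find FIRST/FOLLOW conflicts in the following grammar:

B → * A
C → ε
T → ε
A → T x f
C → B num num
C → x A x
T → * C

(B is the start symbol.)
A FIRST/FOLLOW conflict occurs when a non-terminal N has a nullable alternative N → β (β ⇒* ε) and another alternative N → α with FIRST(α) ∩ FOLLOW(N) ≠ ∅: on such a lookahead the parser cannot decide between expanding α and letting N vanish via β.

Nullable non-terminals: C, T.
FIRST sets used below: FIRST(B) = { '*' }

C: nullable alternative(s) C → ε; FOLLOW(C) = { 'x' }
  C → ε: FIRST \ {ε} = { } — this is the only nullable alternative, skip
  C → B num num: FIRST \ {ε} = { '*' } — disjoint from FOLLOW(C)
  C → x A x: FIRST \ {ε} = { 'x' } — overlaps FOLLOW(C) on { 'x' }: CONFLICT

T: nullable alternative(s) T → ε; FOLLOW(T) = { 'x' }
  T → ε: FIRST \ {ε} = { } — this is the only nullable alternative, skip
  T → * C: FIRST \ {ε} = { '*' } — disjoint from FOLLOW(T)

A, B have no nullable alternative, so no FIRST/FOLLOW check is needed there.

So the grammar has 1 FIRST/FOLLOW conflict (marked CONFLICT above).

Answer: Yes. C → x A x with FOLLOW(C) on { 'x' }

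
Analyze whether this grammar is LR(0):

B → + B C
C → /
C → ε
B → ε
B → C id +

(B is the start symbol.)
No. Shift-reduce conflict between [B → .] and [B → . + B C]

A grammar is LR(0) if no state in the canonical LR(0) collection has:
  - both a shift item (dot before a terminal) and a complete item (shift-reduce conflict), or
  - two or more complete items (reduce-reduce conflict; the accept item [B' → B .] counts as a complete item here).

Augment with B' → B and build the canonical LR(0) collection (I0 = CLOSURE({[B' → . B]}), then GOTO on every symbol after a dot until no new states appear). It has 9 states:
  I0: { [B → . + B C], [B → . C id +], [B → .], [B' → . B], [C → . /], [C → .] }  — shift, 2 reduces
  I1: { [B → + . B C], [B → . + B C], [B → . C id +], [B → .], [C → . /], [C → .] }  — shift, 2 reduces
  I2: { [C → / .] }  — reduce
  I3: { [B' → B .] }  — accept
  I4: { [B → C . id +] }  — shift
  I5: { [B → C id . +] }  — shift
  I6: { [B → C id + .] }  — reduce
  I7: { [B → + B . C], [C → . /], [C → .] }  — shift, reduce
  I8: { [B → + B C .] }  — reduce

Conflict in state I0:
  Shift-reduce conflict between [B → .] and [B → . + B C]
So the grammar is NOT LR(0).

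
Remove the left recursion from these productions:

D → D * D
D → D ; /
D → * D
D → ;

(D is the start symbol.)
D is directly left-recursive. The standard transformation for
  A → A α₁ | ... | A α_m | β₁ | ... | β_n
is
  A  → β₁ A' | ... | β_n A'
  A' → α₁ A' | ... | α_m A' | ε

D → * D becomes D → * D D'
D → ; becomes D → ; D'
D → D * D becomes D' → * D D'
D → D ; / becomes D' → ; / D'
Add D' → ε

Resulting grammar:
D → * D D'
D → ; D'
D' → * D D'
D' → ; / D'
D' → ε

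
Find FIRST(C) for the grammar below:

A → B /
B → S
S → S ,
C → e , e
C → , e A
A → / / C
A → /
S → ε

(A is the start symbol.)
To compute FIRST(C), examine every production with C on the left-hand side, reading each right-hand side left to right until a non-nullable symbol is reached.

From C → e , e:
  - e is a terminal: add 'e' and stop
From C → , e A:
  - ',' is a terminal: add ',' and stop

Collecting: FIRST(C) = { ',', 'e' }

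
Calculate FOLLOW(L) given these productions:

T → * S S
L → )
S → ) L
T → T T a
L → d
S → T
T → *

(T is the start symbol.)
{ $, ')', '*', 'a' }

In S → ) L: L is at the end, add FOLLOW(S)

The FOLLOW sets referred to above (computed the same way, to a fixed point):
  FOLLOW(S) = { $, ')', '*', 'a' }

Taking the union: FOLLOW(L) = { $, ')', '*', 'a' }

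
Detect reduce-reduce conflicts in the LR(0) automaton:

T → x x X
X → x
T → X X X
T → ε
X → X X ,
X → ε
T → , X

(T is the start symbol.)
Yes — I0: [T → .] vs [X → .]; I6: [T → x x X .] vs [X → .]; I11: [T → X X X .] vs [X → .]; I12: [T → , X .] vs [X → .]

Augment with T' → T and build the canonical LR(0) collection (I0 = CLOSURE({[T' → . T]}), then GOTO on every symbol after a dot until no new states appear). It has 13 states:
  I0: { [T → . , X], [T → . X X X], [T → . x x X], [T → .], [T' → . T], [X → . X X ,], [X → . x], [X → .] }  — shift, 2 reduces
  I1: { [T → , . X], [X → . X X ,], [X → . x], [X → .] }  — shift, reduce
  I2: { [T' → T .] }  — accept
  I3: { [T → X . X X], [X → . X X ,], [X → . x], [X → .], [X → X . X ,] }  — shift, reduce
  I4: { [T → x . x X], [X → x .] }  — shift, reduce
  I5: { [T → x x . X], [X → . X X ,], [X → . x], [X → .] }  — shift, reduce
  I6: { [T → x x X .], [X → . X X ,], [X → . x], [X → .], [X → X . X ,] }  — shift, 2 reduces
  I7: { [X → x .] }  — reduce
  I8: { [X → . X X ,], [X → . x], [X → .], [X → X . X ,], [X → X X . ,] }  — shift, reduce
  I9: { [X → X X , .] }  — reduce
  I10: { [T → X X . X], [X → . X X ,], [X → . x], [X → .], [X → X . X ,], [X → X X . ,] }  — shift, reduce
  I11: { [T → X X X .], [X → . X X ,], [X → . x], [X → .], [X → X . X ,], [X → X X . ,] }  — shift, 2 reduces
  I12: { [T → , X .], [X → . X X ,], [X → . x], [X → .], [X → X . X ,] }  — shift, 2 reduces

I0 contains complete items [T → .], [X → .] — reduce-reduce conflict.
I6 contains complete items [T → x x X .], [X → .] — reduce-reduce conflict.
I11 contains complete items [T → X X X .], [X → .] — reduce-reduce conflict.
I12 contains complete items [T → , X .], [X → .] — reduce-reduce conflict.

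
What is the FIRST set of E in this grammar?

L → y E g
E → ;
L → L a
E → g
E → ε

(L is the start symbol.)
From E → ;:
  - ';' is a terminal: add ';' and stop
From E → g:
  - g is a terminal: add 'g' and stop
From E → ε:
  - ε-production, so ε ∈ FIRST(E)

Collecting: FIRST(E) = { ';', 'g', ε }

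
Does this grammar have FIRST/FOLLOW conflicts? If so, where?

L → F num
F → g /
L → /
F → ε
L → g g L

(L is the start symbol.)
No FIRST/FOLLOW conflicts.

Nullable non-terminals: F.

F: nullable alternative(s) F → ε; FOLLOW(F) = { 'num' }
  F → g /: FIRST \ {ε} = { 'g' } — disjoint from FOLLOW(F)
  F → ε: FIRST \ {ε} = { } — this is the only nullable alternative, skip

L has no nullable alternative, so no FIRST/FOLLOW check is needed there.

No FIRST/FOLLOW conflicts found.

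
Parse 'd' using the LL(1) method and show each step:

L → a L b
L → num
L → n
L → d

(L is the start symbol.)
LL(1) parsing maintains a stack (initially the start symbol over $) and the input. At each step: if the stack top is a terminal, match it against the current input token; if it is a non-terminal N, replace it with the RHS of M[N, lookahead] (the unique production whose predict set contains the lookahead).

Stack is shown with the top on the left.

Stack  Input  Action
--------------------
L $    d $    output L → d
d $    d $    match 'd'
$      $      accept

The string is accepted.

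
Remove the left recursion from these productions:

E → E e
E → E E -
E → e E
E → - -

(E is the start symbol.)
E is directly left-recursive. The standard transformation for
  A → A α₁ | ... | A α_m | β₁ | ... | β_n
is
  A  → β₁ A' | ... | β_n A'
  A' → α₁ A' | ... | α_m A' | ε

E → e E becomes E → e E E'
E → - - becomes E → - - E'
E → E e becomes E' → e E'
E → E E - becomes E' → E - E'
Add E' → ε

Resulting grammar:
E → e E E'
E → - - E'
E' → e E'
E' → E - E'
E' → ε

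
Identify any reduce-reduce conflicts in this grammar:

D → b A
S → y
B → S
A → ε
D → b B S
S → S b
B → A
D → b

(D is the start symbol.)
Augment with D' → D and build the canonical LR(0) collection (I0 = CLOSURE({[D' → . D]}), then GOTO on every symbol after a dot until no new states appear). It has 9 states:
  I0: { [D → . b A], [D → . b B S], [D → . b], [D' → . D] }  — shift
  I1: { [D' → D .] }  — accept
  I2: { [A → .], [B → . A], [B → . S], [D → b . A], [D → b . B S], [D → b .], [S → . S b], [S → . y] }  — shift, 2 reduces
  I3: { [B → A .], [D → b A .] }  — 2 reduces
  I4: { [D → b B . S], [S → . S b], [S → . y] }  — shift
  I5: { [B → S .], [S → S . b] }  — shift, reduce
  I6: { [S → y .] }  — reduce
  I7: { [S → S b .] }  — reduce
  I8: { [D → b B S .], [S → S . b] }  — shift, reduce

I2 contains complete items [A → .], [D → b .] — reduce-reduce conflict.
I3 contains complete items [B → A .], [D → b A .] — reduce-reduce conflict.

Answer: Yes — I2: [A → .] vs [D → b .]; I3: [B → A .] vs [D → b A .]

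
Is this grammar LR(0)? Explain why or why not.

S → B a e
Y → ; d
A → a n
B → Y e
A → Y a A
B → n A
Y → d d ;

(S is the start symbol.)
Yes, the grammar is LR(0)

Augment with S' → S and build the canonical LR(0) collection (I0 = CLOSURE({[S' → . S]}), then GOTO on every symbol after a dot until no new states appear). It has 19 states:
  I0: { [B → . Y e], [B → . n A], [S → . B a e], [S' → . S], [Y → . ; d], [Y → . d d ;] }  — shift
  I1: { [Y → ; . d] }  — shift
  I2: { [S → B . a e] }  — shift
  I3: { [S' → S .] }  — accept
  I4: { [B → Y . e] }  — shift
  I5: { [Y → d . d ;] }  — shift
  I6: { [A → . Y a A], [A → . a n], [B → n . A], [Y → . ; d], [Y → . d d ;] }  — shift
  I7: { [B → n A .] }  — reduce
  I8: { [A → Y . a A] }  — shift
  I9: { [A → a . n] }  — shift
  I10: { [A → a n .] }  — reduce
  I11: { [A → . Y a A], [A → . a n], [A → Y a . A], [Y → . ; d], [Y → . d d ;] }  — shift
  I12: { [A → Y a A .] }  — reduce
  I13: { [Y → d d . ;] }  — shift
  I14: { [Y → d d ; .] }  — reduce
  I15: { [B → Y e .] }  — reduce
  I16: { [S → B a . e] }  — shift
  I17: { [S → B a e .] }  — reduce
  I18: { [Y → ; d .] }  — reduce

Every state is either a pure shift/goto state or contains exactly one complete item and nothing to shift — no conflicts. The grammar is LR(0).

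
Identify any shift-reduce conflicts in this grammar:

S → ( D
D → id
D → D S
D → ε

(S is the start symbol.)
Yes — I1: [D → .] vs [D → . id]; I3: [S → ( D .] vs [S → . ( D]

Augment with S' → S and build the canonical LR(0) collection (I0 = CLOSURE({[S' → . S]}), then GOTO on every symbol after a dot until no new states appear). It has 6 states:
  I0: { [S → . ( D], [S' → . S] }  — shift
  I1: { [D → . D S], [D → . id], [D → .], [S → ( . D] }  — shift, reduce
  I2: { [S' → S .] }  — accept
  I3: { [D → D . S], [S → ( D .], [S → . ( D] }  — shift, reduce
  I4: { [D → id .] }  — reduce
  I5: { [D → D S .] }  — reduce

I1 contains reduce item [D → .] and shift item [D → . id] — shift-reduce conflict.
I3 contains reduce item [S → ( D .] and shift item [S → . ( D] — shift-reduce conflict.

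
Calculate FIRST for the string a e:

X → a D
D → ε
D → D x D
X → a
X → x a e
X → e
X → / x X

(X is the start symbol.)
To compute FIRST(a e), process the symbols left to right:
Symbol a is a terminal. Add 'a' and stop.
FIRST(a e) = { 'a' }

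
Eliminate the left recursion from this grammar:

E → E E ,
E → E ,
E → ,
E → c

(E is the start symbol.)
E → , E'
E → c E'
E' → E , E'
E' → , E'
E' → ε

E is directly left-recursive. The standard transformation for
  A → A α₁ | ... | A α_m | β₁ | ... | β_n
is
  A  → β₁ A' | ... | β_n A'
  A' → α₁ A' | ... | α_m A' | ε

E → , becomes E → , E'
E → c becomes E → c E'
E → E E , becomes E' → E , E'
E → E , becomes E' → , E'
Add E' → ε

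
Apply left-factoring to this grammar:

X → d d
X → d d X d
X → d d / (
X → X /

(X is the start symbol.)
Left-factoring transforms A → αβ₁ | αβ₂ into A → αA' and A' → β₁ | β₂
(α is the longest common prefix among the alternatives). Repeat until
no nonterminal has two alternatives with a common prefix.

Round 1: X has alternatives sharing prefix 'd d'. Introduce X': X → d d X'
  Add: X' → ε
  Add: X' → X d
  Add: X' → / (

No remaining common prefixes — done.

Resulting grammar:
X → d d X'
X' → ε
X' → X d
X' → / (
X → X /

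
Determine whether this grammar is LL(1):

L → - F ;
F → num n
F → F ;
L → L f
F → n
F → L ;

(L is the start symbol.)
No. Predict set conflict for L: { '-' }

Relevant sets:
  FIRST(L) = { '-' }
  FIRST(F) = { '-', 'n', 'num' }

For L:
  PREDICT(L → '-' F ';') = { '-' }
  PREDICT(L → L f) = { '-' }
For F:
  PREDICT(F → num n) = { 'num' }
  PREDICT(F → F ';') = { '-', 'n', 'num' }
  PREDICT(F → n) = { 'n' }
  PREDICT(F → L ';') = { '-' }

Conflict found: Predict set conflict for L: { '-' }
The grammar is NOT LL(1).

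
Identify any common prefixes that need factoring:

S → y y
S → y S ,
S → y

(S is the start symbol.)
Yes, S has productions with common prefix 'y'

Left-factoring is needed when two productions for the same non-terminal
share a common prefix on the right-hand side.

Productions for S:
  S → y y
  S → y S ,
  S → y

Found common prefix 'y' in productions for S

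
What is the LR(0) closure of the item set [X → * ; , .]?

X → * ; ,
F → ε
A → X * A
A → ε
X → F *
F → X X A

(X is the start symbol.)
{ [X → * ; , .] }

To compute CLOSURE, for each item [A → α.Bβ] where B is a non-terminal, add [B → .γ] for all productions B → γ; repeat for the newly added items until nothing changes.

Start with: [X → * ; , .]
The dot is at the end, so nothing is added.

CLOSURE = { [X → * ; , .] }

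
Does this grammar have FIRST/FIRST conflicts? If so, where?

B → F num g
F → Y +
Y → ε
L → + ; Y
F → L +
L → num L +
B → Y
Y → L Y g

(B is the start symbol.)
Yes. B → F num g / B → Y on { '+', 'num' }; F → Y '+' / F → L '+' on { '+', 'num' }

A FIRST/FIRST conflict occurs when two productions N → α and N → β for the same non-terminal have FIRST(α) ∩ FIRST(β) ≠ ∅ (with ε ∈ FIRST of a nullable right-hand side, so two nullable alternatives also conflict).

FIRST sets of the non-terminals at (or reachable through a nullable prefix from) the front of some alternative:
  FIRST(F) = { '+', 'num' }
  FIRST(Y) = { '+', 'num', ε }
  FIRST(L) = { '+', 'num' }

Productions for B:
  B → F num g: FIRST = { '+', 'num' }
  B → Y: FIRST = { '+', 'num', ε }
Productions for F:
  F → Y +: FIRST = { '+', 'num' }
  F → L +: FIRST = { '+', 'num' }
Productions for Y:
  Y → ε: FIRST = { ε }
  Y → L Y g: FIRST = { '+', 'num' }
Productions for L:
  L → + ; Y: FIRST = { '+' }
  L → num L +: FIRST = { 'num' }

Conflict for B: B → F num g and B → Y
  Overlap: { '+', 'num' }
Conflict for F: F → Y + and F → L +
  Overlap: { '+', 'num' }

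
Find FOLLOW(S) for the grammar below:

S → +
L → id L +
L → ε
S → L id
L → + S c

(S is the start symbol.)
To compute FOLLOW(S), find every occurrence of S on a right-hand side N → α S β: add FIRST(β) \ {ε}, and if β is empty or nullable also add FOLLOW(N). Iterate to a fixed point.

S is the start symbol, so $ ∈ FOLLOW(S).
In L → + S c: S is followed by c, add FIRST(c) \ {ε} = { 'c' }

Taking the union: FOLLOW(S) = { $, 'c' }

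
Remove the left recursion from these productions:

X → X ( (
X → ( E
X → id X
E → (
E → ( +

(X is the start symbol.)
X is directly left-recursive. The standard transformation for
  A → A α₁ | ... | A α_m | β₁ | ... | β_n
is
  A  → β₁ A' | ... | β_n A'
  A' → α₁ A' | ... | α_m A' | ε

X → ( E becomes X → ( E X'
X → id X becomes X → id X X'
X → X ( ( becomes X' → ( ( X'
Add X' → ε

Productions for other non-terminals are unchanged:
  E → (
  E → ( +

Resulting grammar:
X → ( E X'
X → id X X'
X' → ( ( X'
X' → ε
E → (
E → ( +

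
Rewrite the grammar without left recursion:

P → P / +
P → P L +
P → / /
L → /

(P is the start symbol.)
P → / / P'
P' → / + P'
P' → L + P'
P' → ε
L → /

P is directly left-recursive. The standard transformation for
  A → A α₁ | ... | A α_m | β₁ | ... | β_n
is
  A  → β₁ A' | ... | β_n A'
  A' → α₁ A' | ... | α_m A' | ε

P → / / becomes P → / / P'
P → P / + becomes P' → / + P'
P → P L + becomes P' → L + P'
Add P' → ε

Productions for other non-terminals are unchanged:
  L → /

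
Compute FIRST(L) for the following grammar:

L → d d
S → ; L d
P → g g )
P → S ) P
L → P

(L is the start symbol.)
{ ';', 'd', 'g' }

To compute FIRST(L), examine every production with L on the left-hand side, reading each right-hand side left to right until a non-nullable symbol is reached.

FIRST sets of the other non-terminals involved (by the same procedure, iterated to a fixed point):
  FIRST(P) = { ';', 'g' }

From L → d d:
  - d is a terminal: add 'd' and stop
From L → P:
  - P is a non-terminal: add FIRST(P) \ {ε} = { ';', 'g' }
    P is not nullable, so stop

Collecting: FIRST(L) = { ';', 'd', 'g' }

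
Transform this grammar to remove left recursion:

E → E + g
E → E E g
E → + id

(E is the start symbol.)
E → + id E'
E' → + g E'
E' → E g E'
E' → ε

E is directly left-recursive. The standard transformation for
  A → A α₁ | ... | A α_m | β₁ | ... | β_n
is
  A  → β₁ A' | ... | β_n A'
  A' → α₁ A' | ... | α_m A' | ε

E → + id becomes E → + id E'
E → E + g becomes E' → + g E'
E → E E g becomes E' → E g E'
Add E' → ε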